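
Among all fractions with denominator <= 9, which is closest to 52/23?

Expand x = 52/23 as a continued fraction with the Euclidean algorithm:
  52 = 2*23 + 6, so a_0 = 2.
  23 = 3*6 + 5, so a_1 = 3.
  6 = 1*5 + 1, so a_2 = 1.
  5 = 5*1 + 0, so a_3 = 5.
so x = [2; 3, 1, 5].
Convergents (p_i = a_i*p_{i-1} + p_{i-2}, q_i = a_i*q_{i-1} + q_{i-2} with p_{-2}=0, p_{-1}=1, q_{-2}=1, q_{-1}=0), until the denominator exceeds 9:
  i=0: a_0=2, p_0 = 2*1 + 0 = 2, q_0 = 2*0 + 1 = 1.
  i=1: a_1=3, p_1 = 3*2 + 1 = 7, q_1 = 3*1 + 0 = 3.
  i=2: a_2=1, p_2 = 1*7 + 2 = 9, q_2 = 1*3 + 1 = 4.
  i=3: a_3=5, p_3 = 5*9 + 7 = 52, q_3 = 5*4 + 3 = 23.
q_3 = 23 > 9, so the last convergent with denominator <= 9 is p_2/q_2 = 9/4.
The closest fraction with denominator <= 9 is either p_2/q_2 or the intermediate fraction (k*p_2 + p_1)/(k*q_2 + q_1) with the largest k >= 1 whose denominator stays <= 9; these approach x as k grows, and every other convergent or intermediate fraction in range is farther away.
Largest k: floor((9 - q_1)/q_2) = floor((9 - 3)/4) = 1.
That gives (1*9 + 7)/(1*4 + 3) = 16/7.
Compare the errors: |x - 9/4| = |52*4 - 9*23|/(23*4) = 1/92, and |x - 16/7| = |52*7 - 16*23|/(23*7) = 4/161.
Cross-multiplying, 1*161 = 161 < 368 = 4*92, so 1/92 is smaller: the convergent 9/4 is closer to x than 16/7.

9/4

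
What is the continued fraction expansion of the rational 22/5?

[4; 2, 2]

Run the Euclidean algorithm on 22 and 5; the successive quotients are the partial quotients a_0, a_1, ... (each step inverts the fractional part left over by the previous one):
  22 = 4*5 + 2, so a_0 = 4.
  5 = 2*2 + 1, so a_1 = 2.
  2 = 2*1 + 0, so a_2 = 2.
The remainder reaches 0 after 3 divisions, so the expansion has 3 partial quotients, read off in order.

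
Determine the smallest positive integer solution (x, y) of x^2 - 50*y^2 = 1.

(x, y) = (99, 14)

First expand sqrt(50) as a continued fraction. With x_i = (sqrt(50) + m_i)/d_i and (m_0, d_0) = (0, 1): a_0 = floor(sqrt(50)) = 7, since 7^2 = 49 <= 50 < 64 = 8^2.
Iterate m_{i+1} = d_i*a_i - m_i, d_{i+1} = (50 - m_{i+1}^2)/d_i, a_{i+1} = floor((a_0 + m_{i+1})/d_{i+1}):
  m_1 = 1*7 - 0 = 7, d_1 = (50 - 7^2)/1 = 1/1 = 1, a_1 = floor((7 + 7)/1) = 14.
  m_2 = 1*14 - 7 = 7, d_2 = (50 - 7^2)/1 = 1/1 = 1: (m_2, d_2) = (m_1, d_1) = (7, 1), so from here the quotient a_1 repeats; the period length is 1.
So sqrt(50) = [7; (14)] with period length k = 1.
k is odd, so (p_{k-1}, q_{k-1}) only solves x^2 - 50y^2 = -1 and the fundamental solution of x^2 - 50y^2 = 1 is (p_{2k-1}, q_{2k-1}) = (p_1, q_1); compute convergents through index 1, running through the period twice.
Convergents (p_i = a_i*p_{i-1} + p_{i-2}, q_i = a_i*q_{i-1} + q_{i-2} with p_{-2}=0, p_{-1}=1, q_{-2}=1, q_{-1}=0):
  i=0: a_0=7, p_0 = 7*1 + 0 = 7, q_0 = 7*0 + 1 = 1.
  i=1: a_1=14, p_1 = 14*7 + 1 = 99, q_1 = 14*1 + 0 = 14.
Indeed p_0^2 - 50*q_0^2 = 49 - 50 = -1, not +1.
Check: 99^2 - 50*14^2 = 9801 - 9800 = 1, so (x, y) = (99, 14) solves the equation, and by the theorem it is the least positive solution.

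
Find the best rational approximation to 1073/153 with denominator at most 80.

540/77

Expand x = 1073/153 as a continued fraction with the Euclidean algorithm:
  1073 = 7*153 + 2, so a_0 = 7.
  153 = 76*2 + 1, so a_1 = 76.
  2 = 2*1 + 0, so a_2 = 2.
so x = [7; 76, 2].
Convergents (p_i = a_i*p_{i-1} + p_{i-2}, q_i = a_i*q_{i-1} + q_{i-2} with p_{-2}=0, p_{-1}=1, q_{-2}=1, q_{-1}=0), until the denominator exceeds 80:
  i=0: a_0=7, p_0 = 7*1 + 0 = 7, q_0 = 7*0 + 1 = 1.
  i=1: a_1=76, p_1 = 76*7 + 1 = 533, q_1 = 76*1 + 0 = 76.
  i=2: a_2=2, p_2 = 2*533 + 7 = 1073, q_2 = 2*76 + 1 = 153.
q_2 = 153 > 80, so the last convergent with denominator <= 80 is p_1/q_1 = 533/76.
The closest fraction with denominator <= 80 is either p_1/q_1 or the intermediate fraction (k*p_1 + p_0)/(k*q_1 + q_0) with the largest k >= 1 whose denominator stays <= 80; these approach x as k grows, and every other convergent or intermediate fraction in range is farther away.
Largest k: floor((80 - q_0)/q_1) = floor((80 - 1)/76) = 1.
That gives (1*533 + 7)/(1*76 + 1) = 540/77.
Compare the errors: |x - 533/76| = |1073*76 - 533*153|/(153*76) = 1/11628, and |x - 540/77| = |1073*77 - 540*153|/(153*77) = 1/11781.
Cross-multiplying, 1*11628 = 11628 < 11781 = 1*11781, so 1/11781 is smaller: the intermediate fraction 540/77 is closer to x than 533/76.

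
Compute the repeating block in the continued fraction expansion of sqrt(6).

[2; (2, 4)]

Write x_i = (sqrt(6) + m_i)/d_i with (m_0, d_0) = (0, 1). a_0 = floor(sqrt(6)) = 2, since 2^2 = 4 <= 6 < 9 = 3^2.
Iterate m_{i+1} = d_i*a_i - m_i, d_{i+1} = (6 - m_{i+1}^2)/d_i, a_{i+1} = floor((a_0 + m_{i+1})/d_{i+1}):
  m_1 = 1*2 - 0 = 2, d_1 = (6 - 2^2)/1 = 2/1 = 2, a_1 = floor((2 + 2)/2) = 2.
  m_2 = 2*2 - 2 = 2, d_2 = (6 - 2^2)/2 = 2/2 = 1, a_2 = floor((2 + 2)/1) = 4.
  m_3 = 1*4 - 2 = 2, d_3 = (6 - 2^2)/1 = 2/1 = 2: (m_3, d_3) = (m_1, d_1) = (2, 2), so from here the quotients repeat a_1, a_2; the period length is 2.
Hence the expansion of sqrt(6) is a_0 = 2 followed by the repeating block 2, 4 (period 2).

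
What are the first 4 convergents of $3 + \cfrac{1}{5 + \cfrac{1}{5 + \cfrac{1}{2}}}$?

Using the convergent recurrence p_i = a_i*p_{i-1} + p_{i-2}, q_i = a_i*q_{i-1} + q_{i-2} with p_{-2}=0, p_{-1}=1, q_{-2}=1, q_{-1}=0:
  i=0: a_0=3, p_0 = 3*1 + 0 = 3, q_0 = 3*0 + 1 = 1.
  i=1: a_1=5, p_1 = 5*3 + 1 = 16, q_1 = 5*1 + 0 = 5.
  i=2: a_2=5, p_2 = 5*16 + 3 = 83, q_2 = 5*5 + 1 = 26.
  i=3: a_3=2, p_3 = 2*83 + 16 = 182, q_3 = 2*26 + 5 = 57.

3/1, 16/5, 83/26, 182/57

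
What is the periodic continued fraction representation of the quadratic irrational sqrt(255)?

Write x_i = (sqrt(255) + m_i)/d_i with (m_0, d_0) = (0, 1). a_0 = floor(sqrt(255)) = 15, since 15^2 = 225 <= 255 < 256 = 16^2.
Iterate m_{i+1} = d_i*a_i - m_i, d_{i+1} = (255 - m_{i+1}^2)/d_i, a_{i+1} = floor((a_0 + m_{i+1})/d_{i+1}):
  m_1 = 1*15 - 0 = 15, d_1 = (255 - 15^2)/1 = 30/1 = 30, a_1 = floor((15 + 15)/30) = 1.
  m_2 = 30*1 - 15 = 15, d_2 = (255 - 15^2)/30 = 30/30 = 1, a_2 = floor((15 + 15)/1) = 30.
  m_3 = 1*30 - 15 = 15, d_3 = (255 - 15^2)/1 = 30/1 = 30: (m_3, d_3) = (m_1, d_1) = (15, 30), so from here the quotients repeat a_1, a_2; the period length is 2.
Hence the expansion of sqrt(255) is a_0 = 15 followed by the repeating block 1, 30 (period 2).

[15; (1, 30)]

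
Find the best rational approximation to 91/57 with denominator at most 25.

Expand x = 91/57 as a continued fraction with the Euclidean algorithm:
  91 = 1*57 + 34, so a_0 = 1.
  57 = 1*34 + 23, so a_1 = 1.
  34 = 1*23 + 11, so a_2 = 1.
  23 = 2*11 + 1, so a_3 = 2.
  11 = 11*1 + 0, so a_4 = 11.
so x = [1; 1, 1, 2, 11].
Convergents (p_i = a_i*p_{i-1} + p_{i-2}, q_i = a_i*q_{i-1} + q_{i-2} with p_{-2}=0, p_{-1}=1, q_{-2}=1, q_{-1}=0), until the denominator exceeds 25:
  i=0: a_0=1, p_0 = 1*1 + 0 = 1, q_0 = 1*0 + 1 = 1.
  i=1: a_1=1, p_1 = 1*1 + 1 = 2, q_1 = 1*1 + 0 = 1.
  i=2: a_2=1, p_2 = 1*2 + 1 = 3, q_2 = 1*1 + 1 = 2.
  i=3: a_3=2, p_3 = 2*3 + 2 = 8, q_3 = 2*2 + 1 = 5.
  i=4: a_4=11, p_4 = 11*8 + 3 = 91, q_4 = 11*5 + 2 = 57.
q_4 = 57 > 25, so the last convergent with denominator <= 25 is p_3/q_3 = 8/5.
The closest fraction with denominator <= 25 is either p_3/q_3 or the intermediate fraction (k*p_3 + p_2)/(k*q_3 + q_2) with the largest k >= 1 whose denominator stays <= 25; these approach x as k grows, and every other convergent or intermediate fraction in range is farther away.
Largest k: floor((25 - q_2)/q_3) = floor((25 - 2)/5) = 4.
That gives (4*8 + 3)/(4*5 + 2) = 35/22.
Compare the errors: |x - 8/5| = |91*5 - 8*57|/(57*5) = 1/285, and |x - 35/22| = |91*22 - 35*57|/(57*22) = 7/1254.
Cross-multiplying, 1*1254 = 1254 < 1995 = 7*285, so 1/285 is smaller: the convergent 8/5 is closer to x than 35/22.

8/5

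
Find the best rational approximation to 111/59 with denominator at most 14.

15/8

Expand x = 111/59 as a continued fraction with the Euclidean algorithm:
  111 = 1*59 + 52, so a_0 = 1.
  59 = 1*52 + 7, so a_1 = 1.
  52 = 7*7 + 3, so a_2 = 7.
  7 = 2*3 + 1, so a_3 = 2.
  3 = 3*1 + 0, so a_4 = 3.
so x = [1; 1, 7, 2, 3].
Convergents (p_i = a_i*p_{i-1} + p_{i-2}, q_i = a_i*q_{i-1} + q_{i-2} with p_{-2}=0, p_{-1}=1, q_{-2}=1, q_{-1}=0), until the denominator exceeds 14:
  i=0: a_0=1, p_0 = 1*1 + 0 = 1, q_0 = 1*0 + 1 = 1.
  i=1: a_1=1, p_1 = 1*1 + 1 = 2, q_1 = 1*1 + 0 = 1.
  i=2: a_2=7, p_2 = 7*2 + 1 = 15, q_2 = 7*1 + 1 = 8.
  i=3: a_3=2, p_3 = 2*15 + 2 = 32, q_3 = 2*8 + 1 = 17.
q_3 = 17 > 14, so the last convergent with denominator <= 14 is p_2/q_2 = 15/8.
The closest fraction with denominator <= 14 is either p_2/q_2 or the intermediate fraction (k*p_2 + p_1)/(k*q_2 + q_1) with the largest k >= 1 whose denominator stays <= 14; these approach x as k grows, and every other convergent or intermediate fraction in range is farther away.
Largest k: floor((14 - q_1)/q_2) = floor((14 - 1)/8) = 1.
That gives (1*15 + 2)/(1*8 + 1) = 17/9.
Compare the errors: |x - 15/8| = |111*8 - 15*59|/(59*8) = 3/472, and |x - 17/9| = |111*9 - 17*59|/(59*9) = 4/531.
Cross-multiplying, 3*531 = 1593 < 1888 = 4*472, so 3/472 is smaller: the convergent 15/8 is closer to x than 17/9.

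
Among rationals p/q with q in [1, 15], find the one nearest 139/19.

95/13

Expand x = 139/19 as a continued fraction with the Euclidean algorithm:
  139 = 7*19 + 6, so a_0 = 7.
  19 = 3*6 + 1, so a_1 = 3.
  6 = 6*1 + 0, so a_2 = 6.
so x = [7; 3, 6].
Convergents (p_i = a_i*p_{i-1} + p_{i-2}, q_i = a_i*q_{i-1} + q_{i-2} with p_{-2}=0, p_{-1}=1, q_{-2}=1, q_{-1}=0), until the denominator exceeds 15:
  i=0: a_0=7, p_0 = 7*1 + 0 = 7, q_0 = 7*0 + 1 = 1.
  i=1: a_1=3, p_1 = 3*7 + 1 = 22, q_1 = 3*1 + 0 = 3.
  i=2: a_2=6, p_2 = 6*22 + 7 = 139, q_2 = 6*3 + 1 = 19.
q_2 = 19 > 15, so the last convergent with denominator <= 15 is p_1/q_1 = 22/3.
The closest fraction with denominator <= 15 is either p_1/q_1 or the intermediate fraction (k*p_1 + p_0)/(k*q_1 + q_0) with the largest k >= 1 whose denominator stays <= 15; these approach x as k grows, and every other convergent or intermediate fraction in range is farther away.
Largest k: floor((15 - q_0)/q_1) = floor((15 - 1)/3) = 4.
That gives (4*22 + 7)/(4*3 + 1) = 95/13.
Compare the errors: |x - 22/3| = |139*3 - 22*19|/(19*3) = 1/57, and |x - 95/13| = |139*13 - 95*19|/(19*13) = 2/247.
Cross-multiplying, 2*57 = 114 < 247 = 1*247, so 2/247 is smaller: the intermediate fraction 95/13 is closer to x than 22/3.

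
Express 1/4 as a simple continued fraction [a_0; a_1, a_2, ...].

[0; 4]

Run the Euclidean algorithm on 1 and 4; the successive quotients are the partial quotients a_0, a_1, ... (each step inverts the fractional part left over by the previous one):
  1 = 0*4 + 1, so a_0 = 0.
  4 = 4*1 + 0, so a_1 = 4.
The remainder reaches 0 after 2 divisions, so the expansion has 2 partial quotients, read off in order.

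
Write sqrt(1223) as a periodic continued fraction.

Write x_i = (sqrt(1223) + m_i)/d_i with (m_0, d_0) = (0, 1). a_0 = floor(sqrt(1223)) = 34, since 34^2 = 1156 <= 1223 < 1225 = 35^2.
Iterate m_{i+1} = d_i*a_i - m_i, d_{i+1} = (1223 - m_{i+1}^2)/d_i, a_{i+1} = floor((a_0 + m_{i+1})/d_{i+1}):
  m_1 = 1*34 - 0 = 34, d_1 = (1223 - 34^2)/1 = 67/1 = 67, a_1 = floor((34 + 34)/67) = 1.
  m_2 = 67*1 - 34 = 33, d_2 = (1223 - 33^2)/67 = 134/67 = 2, a_2 = floor((34 + 33)/2) = 33.
  m_3 = 2*33 - 33 = 33, d_3 = (1223 - 33^2)/2 = 134/2 = 67, a_3 = floor((34 + 33)/67) = 1.
  m_4 = 67*1 - 33 = 34, d_4 = (1223 - 34^2)/67 = 67/67 = 1, a_4 = floor((34 + 34)/1) = 68.
  m_5 = 1*68 - 34 = 34, d_5 = (1223 - 34^2)/1 = 67/1 = 67: (m_5, d_5) = (m_1, d_1) = (34, 67), so from here the quotients repeat a_1, ..., a_4; the period length is 4.
Hence the expansion of sqrt(1223) is a_0 = 34 followed by the repeating block 1, 33, 1, 68 (period 4).

[34; (1, 33, 1, 68)]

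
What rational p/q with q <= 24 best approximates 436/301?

29/20

Expand x = 436/301 as a continued fraction with the Euclidean algorithm:
  436 = 1*301 + 135, so a_0 = 1.
  301 = 2*135 + 31, so a_1 = 2.
  135 = 4*31 + 11, so a_2 = 4.
  31 = 2*11 + 9, so a_3 = 2.
  11 = 1*9 + 2, so a_4 = 1.
  9 = 4*2 + 1, so a_5 = 4.
  2 = 2*1 + 0, so a_6 = 2.
so x = [1; 2, 4, 2, 1, 4, 2].
Convergents (p_i = a_i*p_{i-1} + p_{i-2}, q_i = a_i*q_{i-1} + q_{i-2} with p_{-2}=0, p_{-1}=1, q_{-2}=1, q_{-1}=0), until the denominator exceeds 24:
  i=0: a_0=1, p_0 = 1*1 + 0 = 1, q_0 = 1*0 + 1 = 1.
  i=1: a_1=2, p_1 = 2*1 + 1 = 3, q_1 = 2*1 + 0 = 2.
  i=2: a_2=4, p_2 = 4*3 + 1 = 13, q_2 = 4*2 + 1 = 9.
  i=3: a_3=2, p_3 = 2*13 + 3 = 29, q_3 = 2*9 + 2 = 20.
  i=4: a_4=1, p_4 = 1*29 + 13 = 42, q_4 = 1*20 + 9 = 29.
q_4 = 29 > 24, so the last convergent with denominator <= 24 is p_3/q_3 = 29/20.
The closest fraction with denominator <= 24 is either p_3/q_3 or the intermediate fraction (k*p_3 + p_2)/(k*q_3 + q_2) with the largest k >= 1 whose denominator stays <= 24; these approach x as k grows, and every other convergent or intermediate fraction in range is farther away.
Largest k: floor((24 - q_2)/q_3) = floor((24 - 9)/20) = 0.
Since k = 0, no intermediate fraction beyond p_3/q_3 has denominator <= 24, so the convergent 29/20 is the closest (its error is |436*20 - 29*301|/(301*20) = 9/6020).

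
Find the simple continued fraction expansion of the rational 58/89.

[0; 1, 1, 1, 6, 1, 3]

Run the Euclidean algorithm on 58 and 89; the successive quotients are the partial quotients a_0, a_1, ... (each step inverts the fractional part left over by the previous one):
  58 = 0*89 + 58, so a_0 = 0.
  89 = 1*58 + 31, so a_1 = 1.
  58 = 1*31 + 27, so a_2 = 1.
  31 = 1*27 + 4, so a_3 = 1.
  27 = 6*4 + 3, so a_4 = 6.
  4 = 1*3 + 1, so a_5 = 1.
  3 = 3*1 + 0, so a_6 = 3.
The remainder reaches 0 after 7 divisions, so the expansion has 7 partial quotients, read off in order.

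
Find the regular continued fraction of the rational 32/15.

Run the Euclidean algorithm on 32 and 15; the successive quotients are the partial quotients a_0, a_1, ... (each step inverts the fractional part left over by the previous one):
  32 = 2*15 + 2, so a_0 = 2.
  15 = 7*2 + 1, so a_1 = 7.
  2 = 2*1 + 0, so a_2 = 2.
The remainder reaches 0 after 3 divisions, so the expansion has 3 partial quotients, read off in order.

[2; 7, 2]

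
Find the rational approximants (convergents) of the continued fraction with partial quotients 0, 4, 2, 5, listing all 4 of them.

0/1, 1/4, 2/9, 11/49

Using the convergent recurrence p_i = a_i*p_{i-1} + p_{i-2}, q_i = a_i*q_{i-1} + q_{i-2} with p_{-2}=0, p_{-1}=1, q_{-2}=1, q_{-1}=0:
  i=0: a_0=0, p_0 = 0*1 + 0 = 0, q_0 = 0*0 + 1 = 1.
  i=1: a_1=4, p_1 = 4*0 + 1 = 1, q_1 = 4*1 + 0 = 4.
  i=2: a_2=2, p_2 = 2*1 + 0 = 2, q_2 = 2*4 + 1 = 9.
  i=3: a_3=5, p_3 = 5*2 + 1 = 11, q_3 = 5*9 + 4 = 49.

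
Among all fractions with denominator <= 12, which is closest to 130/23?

17/3

Expand x = 130/23 as a continued fraction with the Euclidean algorithm:
  130 = 5*23 + 15, so a_0 = 5.
  23 = 1*15 + 8, so a_1 = 1.
  15 = 1*8 + 7, so a_2 = 1.
  8 = 1*7 + 1, so a_3 = 1.
  7 = 7*1 + 0, so a_4 = 7.
so x = [5; 1, 1, 1, 7].
Convergents (p_i = a_i*p_{i-1} + p_{i-2}, q_i = a_i*q_{i-1} + q_{i-2} with p_{-2}=0, p_{-1}=1, q_{-2}=1, q_{-1}=0), until the denominator exceeds 12:
  i=0: a_0=5, p_0 = 5*1 + 0 = 5, q_0 = 5*0 + 1 = 1.
  i=1: a_1=1, p_1 = 1*5 + 1 = 6, q_1 = 1*1 + 0 = 1.
  i=2: a_2=1, p_2 = 1*6 + 5 = 11, q_2 = 1*1 + 1 = 2.
  i=3: a_3=1, p_3 = 1*11 + 6 = 17, q_3 = 1*2 + 1 = 3.
  i=4: a_4=7, p_4 = 7*17 + 11 = 130, q_4 = 7*3 + 2 = 23.
q_4 = 23 > 12, so the last convergent with denominator <= 12 is p_3/q_3 = 17/3.
The closest fraction with denominator <= 12 is either p_3/q_3 or the intermediate fraction (k*p_3 + p_2)/(k*q_3 + q_2) with the largest k >= 1 whose denominator stays <= 12; these approach x as k grows, and every other convergent or intermediate fraction in range is farther away.
Largest k: floor((12 - q_2)/q_3) = floor((12 - 2)/3) = 3.
That gives (3*17 + 11)/(3*3 + 2) = 62/11.
Compare the errors: |x - 17/3| = |130*3 - 17*23|/(23*3) = 1/69, and |x - 62/11| = |130*11 - 62*23|/(23*11) = 4/253.
Cross-multiplying, 1*253 = 253 < 276 = 4*69, so 1/69 is smaller: the convergent 17/3 is closer to x than 62/11.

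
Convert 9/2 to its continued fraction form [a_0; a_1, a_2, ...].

Run the Euclidean algorithm on 9 and 2; the successive quotients are the partial quotients a_0, a_1, ... (each step inverts the fractional part left over by the previous one):
  9 = 4*2 + 1, so a_0 = 4.
  2 = 2*1 + 0, so a_1 = 2.
The remainder reaches 0 after 2 divisions, so the expansion has 2 partial quotients, read off in order.

[4; 2]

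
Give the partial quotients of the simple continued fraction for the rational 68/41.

Run the Euclidean algorithm on 68 and 41; the successive quotients are the partial quotients a_0, a_1, ... (each step inverts the fractional part left over by the previous one):
  68 = 1*41 + 27, so a_0 = 1.
  41 = 1*27 + 14, so a_1 = 1.
  27 = 1*14 + 13, so a_2 = 1.
  14 = 1*13 + 1, so a_3 = 1.
  13 = 13*1 + 0, so a_4 = 13.
The remainder reaches 0 after 5 divisions, so the expansion has 5 partial quotients, read off in order.

[1; 1, 1, 1, 13]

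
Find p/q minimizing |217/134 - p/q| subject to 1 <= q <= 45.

34/21

Expand x = 217/134 as a continued fraction with the Euclidean algorithm:
  217 = 1*134 + 83, so a_0 = 1.
  134 = 1*83 + 51, so a_1 = 1.
  83 = 1*51 + 32, so a_2 = 1.
  51 = 1*32 + 19, so a_3 = 1.
  32 = 1*19 + 13, so a_4 = 1.
  19 = 1*13 + 6, so a_5 = 1.
  13 = 2*6 + 1, so a_6 = 2.
  6 = 6*1 + 0, so a_7 = 6.
so x = [1; 1, 1, 1, 1, 1, 2, 6].
Convergents (p_i = a_i*p_{i-1} + p_{i-2}, q_i = a_i*q_{i-1} + q_{i-2} with p_{-2}=0, p_{-1}=1, q_{-2}=1, q_{-1}=0), until the denominator exceeds 45:
  i=0: a_0=1, p_0 = 1*1 + 0 = 1, q_0 = 1*0 + 1 = 1.
  i=1: a_1=1, p_1 = 1*1 + 1 = 2, q_1 = 1*1 + 0 = 1.
  i=2: a_2=1, p_2 = 1*2 + 1 = 3, q_2 = 1*1 + 1 = 2.
  i=3: a_3=1, p_3 = 1*3 + 2 = 5, q_3 = 1*2 + 1 = 3.
  i=4: a_4=1, p_4 = 1*5 + 3 = 8, q_4 = 1*3 + 2 = 5.
  i=5: a_5=1, p_5 = 1*8 + 5 = 13, q_5 = 1*5 + 3 = 8.
  i=6: a_6=2, p_6 = 2*13 + 8 = 34, q_6 = 2*8 + 5 = 21.
  i=7: a_7=6, p_7 = 6*34 + 13 = 217, q_7 = 6*21 + 8 = 134.
q_7 = 134 > 45, so the last convergent with denominator <= 45 is p_6/q_6 = 34/21.
The closest fraction with denominator <= 45 is either p_6/q_6 or the intermediate fraction (k*p_6 + p_5)/(k*q_6 + q_5) with the largest k >= 1 whose denominator stays <= 45; these approach x as k grows, and every other convergent or intermediate fraction in range is farther away.
Largest k: floor((45 - q_5)/q_6) = floor((45 - 8)/21) = 1.
That gives (1*34 + 13)/(1*21 + 8) = 47/29.
Compare the errors: |x - 34/21| = |217*21 - 34*134|/(134*21) = 1/2814, and |x - 47/29| = |217*29 - 47*134|/(134*29) = 5/3886.
Cross-multiplying, 1*3886 = 3886 < 14070 = 5*2814, so 1/2814 is smaller: the convergent 34/21 is closer to x than 47/29.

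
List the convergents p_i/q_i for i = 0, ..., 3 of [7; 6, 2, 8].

Using the convergent recurrence p_i = a_i*p_{i-1} + p_{i-2}, q_i = a_i*q_{i-1} + q_{i-2} with p_{-2}=0, p_{-1}=1, q_{-2}=1, q_{-1}=0:
  i=0: a_0=7, p_0 = 7*1 + 0 = 7, q_0 = 7*0 + 1 = 1.
  i=1: a_1=6, p_1 = 6*7 + 1 = 43, q_1 = 6*1 + 0 = 6.
  i=2: a_2=2, p_2 = 2*43 + 7 = 93, q_2 = 2*6 + 1 = 13.
  i=3: a_3=8, p_3 = 8*93 + 43 = 787, q_3 = 8*13 + 6 = 110.

7/1, 43/6, 93/13, 787/110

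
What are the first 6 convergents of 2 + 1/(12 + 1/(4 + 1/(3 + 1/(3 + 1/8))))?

2/1, 25/12, 102/49, 331/159, 1095/526, 9091/4367

Using the convergent recurrence p_i = a_i*p_{i-1} + p_{i-2}, q_i = a_i*q_{i-1} + q_{i-2} with p_{-2}=0, p_{-1}=1, q_{-2}=1, q_{-1}=0:
  i=0: a_0=2, p_0 = 2*1 + 0 = 2, q_0 = 2*0 + 1 = 1.
  i=1: a_1=12, p_1 = 12*2 + 1 = 25, q_1 = 12*1 + 0 = 12.
  i=2: a_2=4, p_2 = 4*25 + 2 = 102, q_2 = 4*12 + 1 = 49.
  i=3: a_3=3, p_3 = 3*102 + 25 = 331, q_3 = 3*49 + 12 = 159.
  i=4: a_4=3, p_4 = 3*331 + 102 = 1095, q_4 = 3*159 + 49 = 526.
  i=5: a_5=8, p_5 = 8*1095 + 331 = 9091, q_5 = 8*526 + 159 = 4367.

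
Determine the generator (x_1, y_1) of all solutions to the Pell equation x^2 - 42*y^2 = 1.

(x, y) = (13, 2)

First expand sqrt(42) as a continued fraction. With x_i = (sqrt(42) + m_i)/d_i and (m_0, d_0) = (0, 1): a_0 = floor(sqrt(42)) = 6, since 6^2 = 36 <= 42 < 49 = 7^2.
Iterate m_{i+1} = d_i*a_i - m_i, d_{i+1} = (42 - m_{i+1}^2)/d_i, a_{i+1} = floor((a_0 + m_{i+1})/d_{i+1}):
  m_1 = 1*6 - 0 = 6, d_1 = (42 - 6^2)/1 = 6/1 = 6, a_1 = floor((6 + 6)/6) = 2.
  m_2 = 6*2 - 6 = 6, d_2 = (42 - 6^2)/6 = 6/6 = 1, a_2 = floor((6 + 6)/1) = 12.
  m_3 = 1*12 - 6 = 6, d_3 = (42 - 6^2)/1 = 6/1 = 6: (m_3, d_3) = (m_1, d_1) = (6, 6), so from here the quotients repeat a_1, a_2; the period length is 2.
So sqrt(42) = [6; (2, 12)] with period length k = 2.
k is even, so the fundamental solution of x^2 - 42y^2 = 1 is (p_{k-1}, q_{k-1}) = (p_1, q_1); compute convergents through index 1.
Convergents (p_i = a_i*p_{i-1} + p_{i-2}, q_i = a_i*q_{i-1} + q_{i-2} with p_{-2}=0, p_{-1}=1, q_{-2}=1, q_{-1}=0):
  i=0: a_0=6, p_0 = 6*1 + 0 = 6, q_0 = 6*0 + 1 = 1.
  i=1: a_1=2, p_1 = 2*6 + 1 = 13, q_1 = 2*1 + 0 = 2.
Check: 13^2 - 42*2^2 = 169 - 168 = 1, so (x, y) = (13, 2) solves the equation, and by the theorem it is the least positive solution.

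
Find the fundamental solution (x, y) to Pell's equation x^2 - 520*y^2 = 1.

(x, y) = (6499, 285)

First expand sqrt(520) as a continued fraction. With x_i = (sqrt(520) + m_i)/d_i and (m_0, d_0) = (0, 1): a_0 = floor(sqrt(520)) = 22, since 22^2 = 484 <= 520 < 529 = 23^2.
Iterate m_{i+1} = d_i*a_i - m_i, d_{i+1} = (520 - m_{i+1}^2)/d_i, a_{i+1} = floor((a_0 + m_{i+1})/d_{i+1}):
  m_1 = 1*22 - 0 = 22, d_1 = (520 - 22^2)/1 = 36/1 = 36, a_1 = floor((22 + 22)/36) = 1.
  m_2 = 36*1 - 22 = 14, d_2 = (520 - 14^2)/36 = 324/36 = 9, a_2 = floor((22 + 14)/9) = 4.
  m_3 = 9*4 - 14 = 22, d_3 = (520 - 22^2)/9 = 36/9 = 4, a_3 = floor((22 + 22)/4) = 11.
  m_4 = 4*11 - 22 = 22, d_4 = (520 - 22^2)/4 = 36/4 = 9, a_4 = floor((22 + 22)/9) = 4.
  m_5 = 9*4 - 22 = 14, d_5 = (520 - 14^2)/9 = 324/9 = 36, a_5 = floor((22 + 14)/36) = 1.
  m_6 = 36*1 - 14 = 22, d_6 = (520 - 22^2)/36 = 36/36 = 1, a_6 = floor((22 + 22)/1) = 44.
  m_7 = 1*44 - 22 = 22, d_7 = (520 - 22^2)/1 = 36/1 = 36: (m_7, d_7) = (m_1, d_1) = (22, 36), so from here the quotients repeat a_1, ..., a_6; the period length is 6.
So sqrt(520) = [22; (1, 4, 11, 4, 1, 44)] with period length k = 6.
k is even, so the fundamental solution of x^2 - 520y^2 = 1 is (p_{k-1}, q_{k-1}) = (p_5, q_5); compute convergents through index 5.
Convergents (p_i = a_i*p_{i-1} + p_{i-2}, q_i = a_i*q_{i-1} + q_{i-2} with p_{-2}=0, p_{-1}=1, q_{-2}=1, q_{-1}=0):
  i=0: a_0=22, p_0 = 22*1 + 0 = 22, q_0 = 22*0 + 1 = 1.
  i=1: a_1=1, p_1 = 1*22 + 1 = 23, q_1 = 1*1 + 0 = 1.
  i=2: a_2=4, p_2 = 4*23 + 22 = 114, q_2 = 4*1 + 1 = 5.
  i=3: a_3=11, p_3 = 11*114 + 23 = 1277, q_3 = 11*5 + 1 = 56.
  i=4: a_4=4, p_4 = 4*1277 + 114 = 5222, q_4 = 4*56 + 5 = 229.
  i=5: a_5=1, p_5 = 1*5222 + 1277 = 6499, q_5 = 1*229 + 56 = 285.
Check: 6499^2 - 520*285^2 = 42237001 - 42237000 = 1, so (x, y) = (6499, 285) solves the equation, and by the theorem it is the least positive solution.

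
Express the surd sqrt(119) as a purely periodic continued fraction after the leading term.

[10; (1, 9, 1, 20)]

Write x_i = (sqrt(119) + m_i)/d_i with (m_0, d_0) = (0, 1). a_0 = floor(sqrt(119)) = 10, since 10^2 = 100 <= 119 < 121 = 11^2.
Iterate m_{i+1} = d_i*a_i - m_i, d_{i+1} = (119 - m_{i+1}^2)/d_i, a_{i+1} = floor((a_0 + m_{i+1})/d_{i+1}):
  m_1 = 1*10 - 0 = 10, d_1 = (119 - 10^2)/1 = 19/1 = 19, a_1 = floor((10 + 10)/19) = 1.
  m_2 = 19*1 - 10 = 9, d_2 = (119 - 9^2)/19 = 38/19 = 2, a_2 = floor((10 + 9)/2) = 9.
  m_3 = 2*9 - 9 = 9, d_3 = (119 - 9^2)/2 = 38/2 = 19, a_3 = floor((10 + 9)/19) = 1.
  m_4 = 19*1 - 9 = 10, d_4 = (119 - 10^2)/19 = 19/19 = 1, a_4 = floor((10 + 10)/1) = 20.
  m_5 = 1*20 - 10 = 10, d_5 = (119 - 10^2)/1 = 19/1 = 19: (m_5, d_5) = (m_1, d_1) = (10, 19), so from here the quotients repeat a_1, ..., a_4; the period length is 4.
Hence the expansion of sqrt(119) is a_0 = 10 followed by the repeating block 1, 9, 1, 20 (period 4).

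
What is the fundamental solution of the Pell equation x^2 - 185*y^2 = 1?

(x, y) = (9249, 680)

First expand sqrt(185) as a continued fraction. With x_i = (sqrt(185) + m_i)/d_i and (m_0, d_0) = (0, 1): a_0 = floor(sqrt(185)) = 13, since 13^2 = 169 <= 185 < 196 = 14^2.
Iterate m_{i+1} = d_i*a_i - m_i, d_{i+1} = (185 - m_{i+1}^2)/d_i, a_{i+1} = floor((a_0 + m_{i+1})/d_{i+1}):
  m_1 = 1*13 - 0 = 13, d_1 = (185 - 13^2)/1 = 16/1 = 16, a_1 = floor((13 + 13)/16) = 1.
  m_2 = 16*1 - 13 = 3, d_2 = (185 - 3^2)/16 = 176/16 = 11, a_2 = floor((13 + 3)/11) = 1.
  m_3 = 11*1 - 3 = 8, d_3 = (185 - 8^2)/11 = 121/11 = 11, a_3 = floor((13 + 8)/11) = 1.
  m_4 = 11*1 - 8 = 3, d_4 = (185 - 3^2)/11 = 176/11 = 16, a_4 = floor((13 + 3)/16) = 1.
  m_5 = 16*1 - 3 = 13, d_5 = (185 - 13^2)/16 = 16/16 = 1, a_5 = floor((13 + 13)/1) = 26.
  m_6 = 1*26 - 13 = 13, d_6 = (185 - 13^2)/1 = 16/1 = 16: (m_6, d_6) = (m_1, d_1) = (13, 16), so from here the quotients repeat a_1, ..., a_5; the period length is 5.
So sqrt(185) = [13; (1, 1, 1, 1, 26)] with period length k = 5.
k is odd, so (p_{k-1}, q_{k-1}) only solves x^2 - 185y^2 = -1 and the fundamental solution of x^2 - 185y^2 = 1 is (p_{2k-1}, q_{2k-1}) = (p_9, q_9); compute convergents through index 9, running through the period twice.
Convergents (p_i = a_i*p_{i-1} + p_{i-2}, q_i = a_i*q_{i-1} + q_{i-2} with p_{-2}=0, p_{-1}=1, q_{-2}=1, q_{-1}=0):
  i=0: a_0=13, p_0 = 13*1 + 0 = 13, q_0 = 13*0 + 1 = 1.
  i=1: a_1=1, p_1 = 1*13 + 1 = 14, q_1 = 1*1 + 0 = 1.
  i=2: a_2=1, p_2 = 1*14 + 13 = 27, q_2 = 1*1 + 1 = 2.
  i=3: a_3=1, p_3 = 1*27 + 14 = 41, q_3 = 1*2 + 1 = 3.
  i=4: a_4=1, p_4 = 1*41 + 27 = 68, q_4 = 1*3 + 2 = 5.
  i=5: a_5=26, p_5 = 26*68 + 41 = 1809, q_5 = 26*5 + 3 = 133.
  i=6: a_6=1, p_6 = 1*1809 + 68 = 1877, q_6 = 1*133 + 5 = 138.
  i=7: a_7=1, p_7 = 1*1877 + 1809 = 3686, q_7 = 1*138 + 133 = 271.
  i=8: a_8=1, p_8 = 1*3686 + 1877 = 5563, q_8 = 1*271 + 138 = 409.
  i=9: a_9=1, p_9 = 1*5563 + 3686 = 9249, q_9 = 1*409 + 271 = 680.
Indeed p_4^2 - 185*q_4^2 = 4624 - 4625 = -1, not +1.
Check: 9249^2 - 185*680^2 = 85544001 - 85544000 = 1, so (x, y) = (9249, 680) solves the equation, and by the theorem it is the least positive solution.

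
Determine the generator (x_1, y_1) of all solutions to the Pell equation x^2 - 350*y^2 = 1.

(x, y) = (449, 24)

First expand sqrt(350) as a continued fraction. With x_i = (sqrt(350) + m_i)/d_i and (m_0, d_0) = (0, 1): a_0 = floor(sqrt(350)) = 18, since 18^2 = 324 <= 350 < 361 = 19^2.
Iterate m_{i+1} = d_i*a_i - m_i, d_{i+1} = (350 - m_{i+1}^2)/d_i, a_{i+1} = floor((a_0 + m_{i+1})/d_{i+1}):
  m_1 = 1*18 - 0 = 18, d_1 = (350 - 18^2)/1 = 26/1 = 26, a_1 = floor((18 + 18)/26) = 1.
  m_2 = 26*1 - 18 = 8, d_2 = (350 - 8^2)/26 = 286/26 = 11, a_2 = floor((18 + 8)/11) = 2.
  m_3 = 11*2 - 8 = 14, d_3 = (350 - 14^2)/11 = 154/11 = 14, a_3 = floor((18 + 14)/14) = 2.
  m_4 = 14*2 - 14 = 14, d_4 = (350 - 14^2)/14 = 154/14 = 11, a_4 = floor((18 + 14)/11) = 2.
  m_5 = 11*2 - 14 = 8, d_5 = (350 - 8^2)/11 = 286/11 = 26, a_5 = floor((18 + 8)/26) = 1.
  m_6 = 26*1 - 8 = 18, d_6 = (350 - 18^2)/26 = 26/26 = 1, a_6 = floor((18 + 18)/1) = 36.
  m_7 = 1*36 - 18 = 18, d_7 = (350 - 18^2)/1 = 26/1 = 26: (m_7, d_7) = (m_1, d_1) = (18, 26), so from here the quotients repeat a_1, ..., a_6; the period length is 6.
So sqrt(350) = [18; (1, 2, 2, 2, 1, 36)] with period length k = 6.
k is even, so the fundamental solution of x^2 - 350y^2 = 1 is (p_{k-1}, q_{k-1}) = (p_5, q_5); compute convergents through index 5.
Convergents (p_i = a_i*p_{i-1} + p_{i-2}, q_i = a_i*q_{i-1} + q_{i-2} with p_{-2}=0, p_{-1}=1, q_{-2}=1, q_{-1}=0):
  i=0: a_0=18, p_0 = 18*1 + 0 = 18, q_0 = 18*0 + 1 = 1.
  i=1: a_1=1, p_1 = 1*18 + 1 = 19, q_1 = 1*1 + 0 = 1.
  i=2: a_2=2, p_2 = 2*19 + 18 = 56, q_2 = 2*1 + 1 = 3.
  i=3: a_3=2, p_3 = 2*56 + 19 = 131, q_3 = 2*3 + 1 = 7.
  i=4: a_4=2, p_4 = 2*131 + 56 = 318, q_4 = 2*7 + 3 = 17.
  i=5: a_5=1, p_5 = 1*318 + 131 = 449, q_5 = 1*17 + 7 = 24.
Check: 449^2 - 350*24^2 = 201601 - 201600 = 1, so (x, y) = (449, 24) solves the equation, and by the theorem it is the least positive solution.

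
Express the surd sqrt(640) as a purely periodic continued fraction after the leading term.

[25; (3, 2, 1, 4, 1, 11, 1, 4, 1, 2, 3, 50)]

Write x_i = (sqrt(640) + m_i)/d_i with (m_0, d_0) = (0, 1). a_0 = floor(sqrt(640)) = 25, since 25^2 = 625 <= 640 < 676 = 26^2.
Iterate m_{i+1} = d_i*a_i - m_i, d_{i+1} = (640 - m_{i+1}^2)/d_i, a_{i+1} = floor((a_0 + m_{i+1})/d_{i+1}):
  m_1 = 1*25 - 0 = 25, d_1 = (640 - 25^2)/1 = 15/1 = 15, a_1 = floor((25 + 25)/15) = 3.
  m_2 = 15*3 - 25 = 20, d_2 = (640 - 20^2)/15 = 240/15 = 16, a_2 = floor((25 + 20)/16) = 2.
  m_3 = 16*2 - 20 = 12, d_3 = (640 - 12^2)/16 = 496/16 = 31, a_3 = floor((25 + 12)/31) = 1.
  m_4 = 31*1 - 12 = 19, d_4 = (640 - 19^2)/31 = 279/31 = 9, a_4 = floor((25 + 19)/9) = 4.
  m_5 = 9*4 - 19 = 17, d_5 = (640 - 17^2)/9 = 351/9 = 39, a_5 = floor((25 + 17)/39) = 1.
  m_6 = 39*1 - 17 = 22, d_6 = (640 - 22^2)/39 = 156/39 = 4, a_6 = floor((25 + 22)/4) = 11.
  m_7 = 4*11 - 22 = 22, d_7 = (640 - 22^2)/4 = 156/4 = 39, a_7 = floor((25 + 22)/39) = 1.
  m_8 = 39*1 - 22 = 17, d_8 = (640 - 17^2)/39 = 351/39 = 9, a_8 = floor((25 + 17)/9) = 4.
  m_9 = 9*4 - 17 = 19, d_9 = (640 - 19^2)/9 = 279/9 = 31, a_9 = floor((25 + 19)/31) = 1.
  m_10 = 31*1 - 19 = 12, d_10 = (640 - 12^2)/31 = 496/31 = 16, a_10 = floor((25 + 12)/16) = 2.
  m_11 = 16*2 - 12 = 20, d_11 = (640 - 20^2)/16 = 240/16 = 15, a_11 = floor((25 + 20)/15) = 3.
  m_12 = 15*3 - 20 = 25, d_12 = (640 - 25^2)/15 = 15/15 = 1, a_12 = floor((25 + 25)/1) = 50.
  m_13 = 1*50 - 25 = 25, d_13 = (640 - 25^2)/1 = 15/1 = 15: (m_13, d_13) = (m_1, d_1) = (25, 15), so from here the quotients repeat a_1, ..., a_12; the period length is 12.
Hence the expansion of sqrt(640) is a_0 = 25 followed by the repeating block 3, 2, 1, 4, 1, 11, 1, 4, 1, 2, 3, 50 (period 12).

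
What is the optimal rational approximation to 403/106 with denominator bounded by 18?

Expand x = 403/106 as a continued fraction with the Euclidean algorithm:
  403 = 3*106 + 85, so a_0 = 3.
  106 = 1*85 + 21, so a_1 = 1.
  85 = 4*21 + 1, so a_2 = 4.
  21 = 21*1 + 0, so a_3 = 21.
so x = [3; 1, 4, 21].
Convergents (p_i = a_i*p_{i-1} + p_{i-2}, q_i = a_i*q_{i-1} + q_{i-2} with p_{-2}=0, p_{-1}=1, q_{-2}=1, q_{-1}=0), until the denominator exceeds 18:
  i=0: a_0=3, p_0 = 3*1 + 0 = 3, q_0 = 3*0 + 1 = 1.
  i=1: a_1=1, p_1 = 1*3 + 1 = 4, q_1 = 1*1 + 0 = 1.
  i=2: a_2=4, p_2 = 4*4 + 3 = 19, q_2 = 4*1 + 1 = 5.
  i=3: a_3=21, p_3 = 21*19 + 4 = 403, q_3 = 21*5 + 1 = 106.
q_3 = 106 > 18, so the last convergent with denominator <= 18 is p_2/q_2 = 19/5.
The closest fraction with denominator <= 18 is either p_2/q_2 or the intermediate fraction (k*p_2 + p_1)/(k*q_2 + q_1) with the largest k >= 1 whose denominator stays <= 18; these approach x as k grows, and every other convergent or intermediate fraction in range is farther away.
Largest k: floor((18 - q_1)/q_2) = floor((18 - 1)/5) = 3.
That gives (3*19 + 4)/(3*5 + 1) = 61/16.
Compare the errors: |x - 19/5| = |403*5 - 19*106|/(106*5) = 1/530, and |x - 61/16| = |403*16 - 61*106|/(106*16) = 18/1696.
Cross-multiplying, 1*1696 = 1696 < 9540 = 18*530, so 1/530 is smaller: the convergent 19/5 is closer to x than 61/16.

19/5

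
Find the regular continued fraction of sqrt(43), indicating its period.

[6; (1, 1, 3, 1, 5, 1, 3, 1, 1, 12)]

Write x_i = (sqrt(43) + m_i)/d_i with (m_0, d_0) = (0, 1). a_0 = floor(sqrt(43)) = 6, since 6^2 = 36 <= 43 < 49 = 7^2.
Iterate m_{i+1} = d_i*a_i - m_i, d_{i+1} = (43 - m_{i+1}^2)/d_i, a_{i+1} = floor((a_0 + m_{i+1})/d_{i+1}):
  m_1 = 1*6 - 0 = 6, d_1 = (43 - 6^2)/1 = 7/1 = 7, a_1 = floor((6 + 6)/7) = 1.
  m_2 = 7*1 - 6 = 1, d_2 = (43 - 1^2)/7 = 42/7 = 6, a_2 = floor((6 + 1)/6) = 1.
  m_3 = 6*1 - 1 = 5, d_3 = (43 - 5^2)/6 = 18/6 = 3, a_3 = floor((6 + 5)/3) = 3.
  m_4 = 3*3 - 5 = 4, d_4 = (43 - 4^2)/3 = 27/3 = 9, a_4 = floor((6 + 4)/9) = 1.
  m_5 = 9*1 - 4 = 5, d_5 = (43 - 5^2)/9 = 18/9 = 2, a_5 = floor((6 + 5)/2) = 5.
  m_6 = 2*5 - 5 = 5, d_6 = (43 - 5^2)/2 = 18/2 = 9, a_6 = floor((6 + 5)/9) = 1.
  m_7 = 9*1 - 5 = 4, d_7 = (43 - 4^2)/9 = 27/9 = 3, a_7 = floor((6 + 4)/3) = 3.
  m_8 = 3*3 - 4 = 5, d_8 = (43 - 5^2)/3 = 18/3 = 6, a_8 = floor((6 + 5)/6) = 1.
  m_9 = 6*1 - 5 = 1, d_9 = (43 - 1^2)/6 = 42/6 = 7, a_9 = floor((6 + 1)/7) = 1.
  m_10 = 7*1 - 1 = 6, d_10 = (43 - 6^2)/7 = 7/7 = 1, a_10 = floor((6 + 6)/1) = 12.
  m_11 = 1*12 - 6 = 6, d_11 = (43 - 6^2)/1 = 7/1 = 7: (m_11, d_11) = (m_1, d_1) = (6, 7), so from here the quotients repeat a_1, ..., a_10; the period length is 10.
Hence the expansion of sqrt(43) is a_0 = 6 followed by the repeating block 1, 1, 3, 1, 5, 1, 3, 1, 1, 12 (period 10).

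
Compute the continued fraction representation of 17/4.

Run the Euclidean algorithm on 17 and 4; the successive quotients are the partial quotients a_0, a_1, ... (each step inverts the fractional part left over by the previous one):
  17 = 4*4 + 1, so a_0 = 4.
  4 = 4*1 + 0, so a_1 = 4.
The remainder reaches 0 after 2 divisions, so the expansion has 2 partial quotients, read off in order.

[4; 4]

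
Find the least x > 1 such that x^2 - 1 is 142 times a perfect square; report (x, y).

(x, y) = (143, 12)

First expand sqrt(142) as a continued fraction. With x_i = (sqrt(142) + m_i)/d_i and (m_0, d_0) = (0, 1): a_0 = floor(sqrt(142)) = 11, since 11^2 = 121 <= 142 < 144 = 12^2.
Iterate m_{i+1} = d_i*a_i - m_i, d_{i+1} = (142 - m_{i+1}^2)/d_i, a_{i+1} = floor((a_0 + m_{i+1})/d_{i+1}):
  m_1 = 1*11 - 0 = 11, d_1 = (142 - 11^2)/1 = 21/1 = 21, a_1 = floor((11 + 11)/21) = 1.
  m_2 = 21*1 - 11 = 10, d_2 = (142 - 10^2)/21 = 42/21 = 2, a_2 = floor((11 + 10)/2) = 10.
  m_3 = 2*10 - 10 = 10, d_3 = (142 - 10^2)/2 = 42/2 = 21, a_3 = floor((11 + 10)/21) = 1.
  m_4 = 21*1 - 10 = 11, d_4 = (142 - 11^2)/21 = 21/21 = 1, a_4 = floor((11 + 11)/1) = 22.
  m_5 = 1*22 - 11 = 11, d_5 = (142 - 11^2)/1 = 21/1 = 21: (m_5, d_5) = (m_1, d_1) = (11, 21), so from here the quotients repeat a_1, ..., a_4; the period length is 4.
So sqrt(142) = [11; (1, 10, 1, 22)] with period length k = 4.
k is even, so the fundamental solution of x^2 - 142y^2 = 1 is (p_{k-1}, q_{k-1}) = (p_3, q_3); compute convergents through index 3.
Convergents (p_i = a_i*p_{i-1} + p_{i-2}, q_i = a_i*q_{i-1} + q_{i-2} with p_{-2}=0, p_{-1}=1, q_{-2}=1, q_{-1}=0):
  i=0: a_0=11, p_0 = 11*1 + 0 = 11, q_0 = 11*0 + 1 = 1.
  i=1: a_1=1, p_1 = 1*11 + 1 = 12, q_1 = 1*1 + 0 = 1.
  i=2: a_2=10, p_2 = 10*12 + 11 = 131, q_2 = 10*1 + 1 = 11.
  i=3: a_3=1, p_3 = 1*131 + 12 = 143, q_3 = 1*11 + 1 = 12.
Check: 143^2 - 142*12^2 = 20449 - 20448 = 1, so (x, y) = (143, 12) solves the equation, and by the theorem it is the least positive solution.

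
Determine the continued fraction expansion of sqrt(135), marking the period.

[11; (1, 1, 1, 1, 1, 1, 1, 22)]

Write x_i = (sqrt(135) + m_i)/d_i with (m_0, d_0) = (0, 1). a_0 = floor(sqrt(135)) = 11, since 11^2 = 121 <= 135 < 144 = 12^2.
Iterate m_{i+1} = d_i*a_i - m_i, d_{i+1} = (135 - m_{i+1}^2)/d_i, a_{i+1} = floor((a_0 + m_{i+1})/d_{i+1}):
  m_1 = 1*11 - 0 = 11, d_1 = (135 - 11^2)/1 = 14/1 = 14, a_1 = floor((11 + 11)/14) = 1.
  m_2 = 14*1 - 11 = 3, d_2 = (135 - 3^2)/14 = 126/14 = 9, a_2 = floor((11 + 3)/9) = 1.
  m_3 = 9*1 - 3 = 6, d_3 = (135 - 6^2)/9 = 99/9 = 11, a_3 = floor((11 + 6)/11) = 1.
  m_4 = 11*1 - 6 = 5, d_4 = (135 - 5^2)/11 = 110/11 = 10, a_4 = floor((11 + 5)/10) = 1.
  m_5 = 10*1 - 5 = 5, d_5 = (135 - 5^2)/10 = 110/10 = 11, a_5 = floor((11 + 5)/11) = 1.
  m_6 = 11*1 - 5 = 6, d_6 = (135 - 6^2)/11 = 99/11 = 9, a_6 = floor((11 + 6)/9) = 1.
  m_7 = 9*1 - 6 = 3, d_7 = (135 - 3^2)/9 = 126/9 = 14, a_7 = floor((11 + 3)/14) = 1.
  m_8 = 14*1 - 3 = 11, d_8 = (135 - 11^2)/14 = 14/14 = 1, a_8 = floor((11 + 11)/1) = 22.
  m_9 = 1*22 - 11 = 11, d_9 = (135 - 11^2)/1 = 14/1 = 14: (m_9, d_9) = (m_1, d_1) = (11, 14), so from here the quotients repeat a_1, ..., a_8; the period length is 8.
Hence the expansion of sqrt(135) is a_0 = 11 followed by the repeating block 1, 1, 1, 1, 1, 1, 1, 22 (period 8).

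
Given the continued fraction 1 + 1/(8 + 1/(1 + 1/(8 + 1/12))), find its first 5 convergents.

1/1, 9/8, 10/9, 89/80, 1078/969

Using the convergent recurrence p_i = a_i*p_{i-1} + p_{i-2}, q_i = a_i*q_{i-1} + q_{i-2} with p_{-2}=0, p_{-1}=1, q_{-2}=1, q_{-1}=0:
  i=0: a_0=1, p_0 = 1*1 + 0 = 1, q_0 = 1*0 + 1 = 1.
  i=1: a_1=8, p_1 = 8*1 + 1 = 9, q_1 = 8*1 + 0 = 8.
  i=2: a_2=1, p_2 = 1*9 + 1 = 10, q_2 = 1*8 + 1 = 9.
  i=3: a_3=8, p_3 = 8*10 + 9 = 89, q_3 = 8*9 + 8 = 80.
  i=4: a_4=12, p_4 = 12*89 + 10 = 1078, q_4 = 12*80 + 9 = 969.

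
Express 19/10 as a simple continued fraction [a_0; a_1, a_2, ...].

[1; 1, 9]

Run the Euclidean algorithm on 19 and 10; the successive quotients are the partial quotients a_0, a_1, ... (each step inverts the fractional part left over by the previous one):
  19 = 1*10 + 9, so a_0 = 1.
  10 = 1*9 + 1, so a_1 = 1.
  9 = 9*1 + 0, so a_2 = 9.
The remainder reaches 0 after 3 divisions, so the expansion has 3 partial quotients, read off in order.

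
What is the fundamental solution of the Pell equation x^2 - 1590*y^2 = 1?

First expand sqrt(1590) as a continued fraction. With x_i = (sqrt(1590) + m_i)/d_i and (m_0, d_0) = (0, 1): a_0 = floor(sqrt(1590)) = 39, since 39^2 = 1521 <= 1590 < 1600 = 40^2.
Iterate m_{i+1} = d_i*a_i - m_i, d_{i+1} = (1590 - m_{i+1}^2)/d_i, a_{i+1} = floor((a_0 + m_{i+1})/d_{i+1}):
  m_1 = 1*39 - 0 = 39, d_1 = (1590 - 39^2)/1 = 69/1 = 69, a_1 = floor((39 + 39)/69) = 1.
  m_2 = 69*1 - 39 = 30, d_2 = (1590 - 30^2)/69 = 690/69 = 10, a_2 = floor((39 + 30)/10) = 6.
  m_3 = 10*6 - 30 = 30, d_3 = (1590 - 30^2)/10 = 690/10 = 69, a_3 = floor((39 + 30)/69) = 1.
  m_4 = 69*1 - 30 = 39, d_4 = (1590 - 39^2)/69 = 69/69 = 1, a_4 = floor((39 + 39)/1) = 78.
  m_5 = 1*78 - 39 = 39, d_5 = (1590 - 39^2)/1 = 69/1 = 69: (m_5, d_5) = (m_1, d_1) = (39, 69), so from here the quotients repeat a_1, ..., a_4; the period length is 4.
So sqrt(1590) = [39; (1, 6, 1, 78)] with period length k = 4.
k is even, so the fundamental solution of x^2 - 1590y^2 = 1 is (p_{k-1}, q_{k-1}) = (p_3, q_3); compute convergents through index 3.
Convergents (p_i = a_i*p_{i-1} + p_{i-2}, q_i = a_i*q_{i-1} + q_{i-2} with p_{-2}=0, p_{-1}=1, q_{-2}=1, q_{-1}=0):
  i=0: a_0=39, p_0 = 39*1 + 0 = 39, q_0 = 39*0 + 1 = 1.
  i=1: a_1=1, p_1 = 1*39 + 1 = 40, q_1 = 1*1 + 0 = 1.
  i=2: a_2=6, p_2 = 6*40 + 39 = 279, q_2 = 6*1 + 1 = 7.
  i=3: a_3=1, p_3 = 1*279 + 40 = 319, q_3 = 1*7 + 1 = 8.
Check: 319^2 - 1590*8^2 = 101761 - 101760 = 1, so (x, y) = (319, 8) solves the equation, and by the theorem it is the least positive solution.

(x, y) = (319, 8)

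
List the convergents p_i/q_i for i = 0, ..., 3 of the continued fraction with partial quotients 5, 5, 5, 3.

Using the convergent recurrence p_i = a_i*p_{i-1} + p_{i-2}, q_i = a_i*q_{i-1} + q_{i-2} with p_{-2}=0, p_{-1}=1, q_{-2}=1, q_{-1}=0:
  i=0: a_0=5, p_0 = 5*1 + 0 = 5, q_0 = 5*0 + 1 = 1.
  i=1: a_1=5, p_1 = 5*5 + 1 = 26, q_1 = 5*1 + 0 = 5.
  i=2: a_2=5, p_2 = 5*26 + 5 = 135, q_2 = 5*5 + 1 = 26.
  i=3: a_3=3, p_3 = 3*135 + 26 = 431, q_3 = 3*26 + 5 = 83.

5/1, 26/5, 135/26, 431/83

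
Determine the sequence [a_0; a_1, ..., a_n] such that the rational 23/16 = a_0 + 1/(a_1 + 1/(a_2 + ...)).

Run the Euclidean algorithm on 23 and 16; the successive quotients are the partial quotients a_0, a_1, ... (each step inverts the fractional part left over by the previous one):
  23 = 1*16 + 7, so a_0 = 1.
  16 = 2*7 + 2, so a_1 = 2.
  7 = 3*2 + 1, so a_2 = 3.
  2 = 2*1 + 0, so a_3 = 2.
The remainder reaches 0 after 4 divisions, so the expansion has 4 partial quotients, read off in order.

[1; 2, 3, 2]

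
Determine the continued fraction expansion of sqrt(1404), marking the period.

[37; (2, 7, 1, 4, 1, 7, 2, 74)]

Write x_i = (sqrt(1404) + m_i)/d_i with (m_0, d_0) = (0, 1). a_0 = floor(sqrt(1404)) = 37, since 37^2 = 1369 <= 1404 < 1444 = 38^2.
Iterate m_{i+1} = d_i*a_i - m_i, d_{i+1} = (1404 - m_{i+1}^2)/d_i, a_{i+1} = floor((a_0 + m_{i+1})/d_{i+1}):
  m_1 = 1*37 - 0 = 37, d_1 = (1404 - 37^2)/1 = 35/1 = 35, a_1 = floor((37 + 37)/35) = 2.
  m_2 = 35*2 - 37 = 33, d_2 = (1404 - 33^2)/35 = 315/35 = 9, a_2 = floor((37 + 33)/9) = 7.
  m_3 = 9*7 - 33 = 30, d_3 = (1404 - 30^2)/9 = 504/9 = 56, a_3 = floor((37 + 30)/56) = 1.
  m_4 = 56*1 - 30 = 26, d_4 = (1404 - 26^2)/56 = 728/56 = 13, a_4 = floor((37 + 26)/13) = 4.
  m_5 = 13*4 - 26 = 26, d_5 = (1404 - 26^2)/13 = 728/13 = 56, a_5 = floor((37 + 26)/56) = 1.
  m_6 = 56*1 - 26 = 30, d_6 = (1404 - 30^2)/56 = 504/56 = 9, a_6 = floor((37 + 30)/9) = 7.
  m_7 = 9*7 - 30 = 33, d_7 = (1404 - 33^2)/9 = 315/9 = 35, a_7 = floor((37 + 33)/35) = 2.
  m_8 = 35*2 - 33 = 37, d_8 = (1404 - 37^2)/35 = 35/35 = 1, a_8 = floor((37 + 37)/1) = 74.
  m_9 = 1*74 - 37 = 37, d_9 = (1404 - 37^2)/1 = 35/1 = 35: (m_9, d_9) = (m_1, d_1) = (37, 35), so from here the quotients repeat a_1, ..., a_8; the period length is 8.
Hence the expansion of sqrt(1404) is a_0 = 37 followed by the repeating block 2, 7, 1, 4, 1, 7, 2, 74 (period 8).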